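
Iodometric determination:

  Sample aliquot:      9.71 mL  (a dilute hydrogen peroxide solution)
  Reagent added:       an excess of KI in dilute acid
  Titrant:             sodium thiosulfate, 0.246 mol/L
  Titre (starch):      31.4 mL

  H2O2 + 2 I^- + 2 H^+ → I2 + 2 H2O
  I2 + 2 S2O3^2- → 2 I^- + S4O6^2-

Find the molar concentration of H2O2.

0.398 mol/L

n(S2O3^2-) = 0.0314 × 0.246 = 7.72 × 10^-3 mol
n(I2) = n(S2O3^2-)/2 = 3.86 × 10^-3 mol
n(H2O2) in the aliquot = 3.86 × 10^-3 mol (1:1 ratio)
[H2O2] = 3.86 × 10^-3 / 0.00971 = 0.398 mol/L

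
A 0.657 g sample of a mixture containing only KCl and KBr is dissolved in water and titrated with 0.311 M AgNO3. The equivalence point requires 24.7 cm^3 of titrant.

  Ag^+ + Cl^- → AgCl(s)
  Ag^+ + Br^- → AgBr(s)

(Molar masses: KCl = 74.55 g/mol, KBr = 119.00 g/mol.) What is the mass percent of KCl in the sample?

65.6 %

n(AgNO3) = 0.0247 × 0.311 = 7.68 × 10^-3 mol
Let x = n(KCl), y = n(KBr).
Titrant: 1x + 1y = 7.68 × 10^-3;  mass: 74.55x + 119.00y = 0.657
Solving, x = 5.78 × 10^-3 mol, y = 1.90 × 10^-3 mol
mass of KCl = 5.78 × 10^-3 × 74.55 = 0.431 g
% KCl = 0.431 / 0.657 × 100 = 65.6 %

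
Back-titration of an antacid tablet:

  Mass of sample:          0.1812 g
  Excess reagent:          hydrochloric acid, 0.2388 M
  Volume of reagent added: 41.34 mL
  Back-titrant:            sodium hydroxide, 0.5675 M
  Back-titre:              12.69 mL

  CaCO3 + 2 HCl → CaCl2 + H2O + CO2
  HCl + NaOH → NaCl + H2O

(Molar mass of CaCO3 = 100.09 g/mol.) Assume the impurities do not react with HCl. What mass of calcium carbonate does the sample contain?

0.1336 g

n(HCl) added = 0.04134 × 0.2388 = 9.872 × 10^-3 mol
n(NaOH) used in back-titration = 0.01269 × 0.5675 = 7.202 × 10^-3 mol
n(HCl) left over = 7.202 × 10^-3 mol (1:1 ratio)
n(HCl) consumed by analyte = 9.872 × 10^-3 − 7.202 × 10^-3 = 2.670 × 10^-3 mol
From the 1:2 ratio, n(CaCO3) = 1/2 × 2.670 × 10^-3 = 1.335 × 10^-3 mol
mass of CaCO3 = 1.335 × 10^-3 × 100.09 = 0.1336 g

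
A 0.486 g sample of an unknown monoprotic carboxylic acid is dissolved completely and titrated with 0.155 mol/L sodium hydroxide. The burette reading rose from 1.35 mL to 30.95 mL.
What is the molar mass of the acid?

n(NaOH) = 0.0296 L × 0.155 mol/L = 4.59 × 10^-3 mol
n(HA) = 4.59 × 10^-3 mol (1:1 ratio)
M = m / n = 0.486 g / 4.59 × 10^-3 mol = 106 g/mol

106 g/mol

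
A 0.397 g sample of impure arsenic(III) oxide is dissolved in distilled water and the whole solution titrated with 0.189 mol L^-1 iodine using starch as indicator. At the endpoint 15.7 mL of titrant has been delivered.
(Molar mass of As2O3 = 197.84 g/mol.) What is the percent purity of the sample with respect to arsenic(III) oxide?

73.9 %

As2O3 + 2 I2 + 2 H2O → As2O5 + 4 HI
n(I2) = 0.0157 L × 0.189 mol/L = 2.97 × 10^-3 mol
From the 1:2 ratio, n(As2O3) = 1/2 × 2.97 × 10^-3 = 1.48 × 10^-3 mol
mass of As2O3 = 1.48 × 10^-3 × 197.84 g/mol = 0.294 g
% As2O3 = 0.294 / 0.397 × 100 = 73.9 %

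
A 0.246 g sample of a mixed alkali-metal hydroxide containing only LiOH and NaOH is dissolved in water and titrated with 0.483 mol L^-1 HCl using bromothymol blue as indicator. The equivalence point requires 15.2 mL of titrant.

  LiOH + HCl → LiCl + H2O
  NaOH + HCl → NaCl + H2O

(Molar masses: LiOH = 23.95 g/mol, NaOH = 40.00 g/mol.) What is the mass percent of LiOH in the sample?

n(HCl) = 0.0152 × 0.483 = 7.34 × 10^-3 mol
Let x = n(LiOH), y = n(NaOH).
Titrant: 1x + 1y = 7.34 × 10^-3;  mass: 23.95x + 40.00y = 0.246
Solving, x = 2.97 × 10^-3 mol, y = 4.37 × 10^-3 mol
mass of LiOH = 2.97 × 10^-3 × 23.95 = 0.0711 g
% LiOH = 0.0711 / 0.246 × 100 = 28.9 %

28.9 %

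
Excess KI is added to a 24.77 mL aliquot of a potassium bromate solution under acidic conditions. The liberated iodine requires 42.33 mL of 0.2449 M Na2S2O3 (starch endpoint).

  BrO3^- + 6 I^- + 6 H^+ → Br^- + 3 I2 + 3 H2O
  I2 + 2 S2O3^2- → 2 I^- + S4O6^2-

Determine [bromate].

0.06975 M

n(S2O3^2-) = 0.04233 × 0.2449 = 0.01037 mol
n(I2) = n(S2O3^2-)/2 = 5.183 × 10^-3 mol
From the 1:3 ratio, n(BrO3^-) in the aliquot = 1/3 × 5.183 × 10^-3 = 1.728 × 10^-3 mol
[BrO3^-] = 1.728 × 10^-3 / 0.02477 = 0.06975 mol/L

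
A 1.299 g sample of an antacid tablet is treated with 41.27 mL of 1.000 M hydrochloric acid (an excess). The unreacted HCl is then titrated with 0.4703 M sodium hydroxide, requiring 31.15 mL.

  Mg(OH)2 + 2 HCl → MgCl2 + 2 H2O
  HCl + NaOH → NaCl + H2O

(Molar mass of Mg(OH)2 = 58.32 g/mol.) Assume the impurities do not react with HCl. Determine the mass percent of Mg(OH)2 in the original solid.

59.76 %

n(HCl) added = 0.04127 × 1.000 = 0.04127 mol
n(NaOH) used in back-titration = 0.03115 × 0.4703 = 0.01465 mol
n(HCl) left over = 0.01465 mol (1:1 ratio)
n(HCl) consumed by analyte = 0.04127 − 0.01465 = 0.02662 mol
From the 1:2 ratio, n(Mg(OH)2) = 1/2 × 0.02662 = 0.01331 mol
mass of Mg(OH)2 = 0.01331 × 58.32 = 0.7762 g
% Mg(OH)2 = 0.7762 / 1.299 × 100 = 59.76 %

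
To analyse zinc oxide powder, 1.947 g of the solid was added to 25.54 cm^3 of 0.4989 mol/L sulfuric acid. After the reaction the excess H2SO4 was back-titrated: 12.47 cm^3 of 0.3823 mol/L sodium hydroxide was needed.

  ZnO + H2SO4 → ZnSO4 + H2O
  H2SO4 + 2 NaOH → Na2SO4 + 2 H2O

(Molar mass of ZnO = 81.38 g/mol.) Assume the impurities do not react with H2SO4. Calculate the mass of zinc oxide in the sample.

n(H2SO4) added = 0.02554 × 0.4989 = 0.01274 mol
n(NaOH) used in back-titration = 0.01247 × 0.3823 = 4.767 × 10^-3 mol
From the 1:2 ratio, n(H2SO4) left over = 1/2 × 4.767 × 10^-3 = 2.384 × 10^-3 mol
n(H2SO4) consumed by analyte = 0.01274 − 2.384 × 10^-3 = 0.01036 mol
n(ZnO) = 0.01036 mol (1:1 ratio)
mass of ZnO = 0.01036 × 81.38 = 0.8430 g

0.8430 g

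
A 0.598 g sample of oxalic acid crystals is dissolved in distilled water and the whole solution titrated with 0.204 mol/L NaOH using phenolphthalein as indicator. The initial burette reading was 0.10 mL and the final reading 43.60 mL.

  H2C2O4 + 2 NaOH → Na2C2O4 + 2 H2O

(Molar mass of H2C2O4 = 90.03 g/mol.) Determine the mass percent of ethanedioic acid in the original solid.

66.8 %

n(NaOH) = 0.0435 L × 0.204 mol/L = 8.87 × 10^-3 mol
From the 1:2 ratio, n(H2C2O4) = 1/2 × 8.87 × 10^-3 = 4.44 × 10^-3 mol
mass of H2C2O4 = 4.44 × 10^-3 × 90.03 g/mol = 0.399 g
% H2C2O4 = 0.399 / 0.598 × 100 = 66.8 %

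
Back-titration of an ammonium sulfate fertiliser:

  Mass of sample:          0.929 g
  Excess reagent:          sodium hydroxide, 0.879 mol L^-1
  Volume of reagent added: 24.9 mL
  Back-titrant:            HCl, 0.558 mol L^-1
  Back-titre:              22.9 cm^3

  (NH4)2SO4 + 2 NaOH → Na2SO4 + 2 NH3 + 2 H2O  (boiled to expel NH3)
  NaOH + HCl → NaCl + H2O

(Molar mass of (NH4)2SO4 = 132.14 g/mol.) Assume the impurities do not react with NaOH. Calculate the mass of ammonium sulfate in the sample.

0.602 g

n(NaOH) added = 0.0249 × 0.879 = 0.0219 mol
n(HCl) used in back-titration = 0.0229 × 0.558 = 0.0128 mol
n(NaOH) left over = 0.0128 mol (1:1 ratio)
n(NaOH) consumed by analyte = 0.0219 − 0.0128 = 9.11 × 10^-3 mol
From the 1:2 ratio, n((NH4)2SO4) = 1/2 × 9.11 × 10^-3 = 4.55 × 10^-3 mol
mass of (NH4)2SO4 = 4.55 × 10^-3 × 132.14 = 0.602 g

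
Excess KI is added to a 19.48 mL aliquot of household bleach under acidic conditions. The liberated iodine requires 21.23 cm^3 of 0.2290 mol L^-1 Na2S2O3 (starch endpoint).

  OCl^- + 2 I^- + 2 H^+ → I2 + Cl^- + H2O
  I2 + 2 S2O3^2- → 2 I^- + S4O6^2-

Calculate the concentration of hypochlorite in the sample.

0.1248 mol/L

n(S2O3^2-) = 0.02123 × 0.2290 = 4.862 × 10^-3 mol
n(I2) = n(S2O3^2-)/2 = 2.431 × 10^-3 mol
n(OCl^-) in the aliquot = 2.431 × 10^-3 mol (1:1 ratio)
[OCl^-] = 2.431 × 10^-3 / 0.01948 = 0.1248 mol/L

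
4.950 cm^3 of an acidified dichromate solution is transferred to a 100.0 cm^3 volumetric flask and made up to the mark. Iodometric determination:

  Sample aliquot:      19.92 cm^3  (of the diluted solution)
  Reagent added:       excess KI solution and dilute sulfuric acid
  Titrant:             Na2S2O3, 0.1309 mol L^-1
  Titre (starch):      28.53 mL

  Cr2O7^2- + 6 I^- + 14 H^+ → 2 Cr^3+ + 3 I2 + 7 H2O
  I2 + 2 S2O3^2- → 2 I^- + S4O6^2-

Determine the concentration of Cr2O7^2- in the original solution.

0.6312 mol/L

n(S2O3^2-) = 0.02853 × 0.1309 = 3.735 × 10^-3 mol
n(I2) = n(S2O3^2-)/2 = 1.867 × 10^-3 mol
From the 1:3 ratio, n(Cr2O7^2-) in the aliquot = 1/3 × 1.867 × 10^-3 = 6.224 × 10^-4 mol
[Cr2O7^2-]_dilute = 6.224 × 10^-4 / 0.01992 = 0.03125 mol/L
[Cr2O7^2-]_original = 0.03125 × 100.0/4.950 = 0.6312 mol/L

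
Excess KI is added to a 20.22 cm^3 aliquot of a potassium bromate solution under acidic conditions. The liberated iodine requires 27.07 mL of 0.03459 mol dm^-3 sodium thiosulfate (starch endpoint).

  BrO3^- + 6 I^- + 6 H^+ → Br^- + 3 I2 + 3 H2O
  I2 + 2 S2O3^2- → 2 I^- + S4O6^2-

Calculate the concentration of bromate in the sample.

n(S2O3^2-) = 0.02707 × 0.03459 = 9.364 × 10^-4 mol
n(I2) = n(S2O3^2-)/2 = 4.682 × 10^-4 mol
From the 1:3 ratio, n(BrO3^-) in the aliquot = 1/3 × 4.682 × 10^-4 = 1.561 × 10^-4 mol
[BrO3^-] = 1.561 × 10^-4 / 0.02022 = 0.007718 mol/L

0.007718 mol/L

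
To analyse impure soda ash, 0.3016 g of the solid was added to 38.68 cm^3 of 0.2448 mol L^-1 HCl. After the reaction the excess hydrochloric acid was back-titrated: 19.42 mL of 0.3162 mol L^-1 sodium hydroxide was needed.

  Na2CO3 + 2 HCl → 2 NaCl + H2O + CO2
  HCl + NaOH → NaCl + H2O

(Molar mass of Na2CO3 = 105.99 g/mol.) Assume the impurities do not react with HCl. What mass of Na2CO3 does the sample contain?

n(HCl) added = 0.03868 × 0.2448 = 9.469 × 10^-3 mol
n(NaOH) used in back-titration = 0.01942 × 0.3162 = 6.141 × 10^-3 mol
n(HCl) left over = 6.141 × 10^-3 mol (1:1 ratio)
n(HCl) consumed by analyte = 9.469 × 10^-3 − 6.141 × 10^-3 = 3.328 × 10^-3 mol
From the 1:2 ratio, n(Na2CO3) = 1/2 × 3.328 × 10^-3 = 1.664 × 10^-3 mol
mass of Na2CO3 = 1.664 × 10^-3 × 105.99 = 0.1764 g

0.1764 g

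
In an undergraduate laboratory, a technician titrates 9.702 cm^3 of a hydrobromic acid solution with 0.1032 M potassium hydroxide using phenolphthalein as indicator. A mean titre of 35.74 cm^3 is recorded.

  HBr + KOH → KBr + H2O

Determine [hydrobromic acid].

0.3802 M

n(KOH) = 0.03574 L × 0.1032 mol/L = 3.688 × 10^-3 mol
n(HBr) = 3.688 × 10^-3 mol (1:1 mole ratio)
[HBr] = 3.688 × 10^-3 mol / 0.009702 L = 0.3802 mol/L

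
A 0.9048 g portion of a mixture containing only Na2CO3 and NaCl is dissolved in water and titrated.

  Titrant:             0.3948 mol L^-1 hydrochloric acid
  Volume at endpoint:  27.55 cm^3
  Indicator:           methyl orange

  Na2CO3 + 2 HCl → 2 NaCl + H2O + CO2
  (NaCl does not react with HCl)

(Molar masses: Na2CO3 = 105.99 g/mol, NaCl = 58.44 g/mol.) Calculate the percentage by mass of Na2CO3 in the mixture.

n(HCl) = 0.02755 × 0.3948 = 0.01088 mol
Let x = n(Na2CO3), y = n(NaCl).
Titrant: 2x = 0.01088;  mass: 105.99x + 58.44y = 0.9048
Solving, x = 5.438 × 10^-3 mol, y = 5.619 × 10^-3 mol
mass of Na2CO3 = 5.438 × 10^-3 × 105.99 = 0.5764 g
% Na2CO3 = 0.5764 / 0.9048 × 100 = 63.71 %

63.71 %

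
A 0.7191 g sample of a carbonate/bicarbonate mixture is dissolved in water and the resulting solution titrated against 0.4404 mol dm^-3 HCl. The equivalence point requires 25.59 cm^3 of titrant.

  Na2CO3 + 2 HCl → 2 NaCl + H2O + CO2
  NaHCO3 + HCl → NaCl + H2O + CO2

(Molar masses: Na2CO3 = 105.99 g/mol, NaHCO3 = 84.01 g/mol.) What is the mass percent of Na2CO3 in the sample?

54.10 %

n(HCl) = 0.02559 × 0.4404 = 0.01127 mol
Let x = n(Na2CO3), y = n(NaHCO3).
Titrant: 2x + 1y = 0.01127;  mass: 105.99x + 84.01y = 0.7191
Solving, x = 3.670 × 10^-3 mol, y = 3.929 × 10^-3 mol
mass of Na2CO3 = 3.670 × 10^-3 × 105.99 = 0.3890 g
% Na2CO3 = 0.3890 / 0.7191 × 100 = 54.10 %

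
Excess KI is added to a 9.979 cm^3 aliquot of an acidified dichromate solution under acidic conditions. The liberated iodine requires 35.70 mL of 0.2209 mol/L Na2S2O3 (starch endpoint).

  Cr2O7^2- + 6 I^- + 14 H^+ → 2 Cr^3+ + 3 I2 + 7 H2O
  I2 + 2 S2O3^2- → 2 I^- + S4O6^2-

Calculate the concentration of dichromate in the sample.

0.1317 mol/L

n(S2O3^2-) = 0.03570 × 0.2209 = 7.886 × 10^-3 mol
n(I2) = n(S2O3^2-)/2 = 3.943 × 10^-3 mol
From the 1:3 ratio, n(Cr2O7^2-) in the aliquot = 1/3 × 3.943 × 10^-3 = 1.314 × 10^-3 mol
[Cr2O7^2-] = 1.314 × 10^-3 / 0.009979 = 0.1317 mol/L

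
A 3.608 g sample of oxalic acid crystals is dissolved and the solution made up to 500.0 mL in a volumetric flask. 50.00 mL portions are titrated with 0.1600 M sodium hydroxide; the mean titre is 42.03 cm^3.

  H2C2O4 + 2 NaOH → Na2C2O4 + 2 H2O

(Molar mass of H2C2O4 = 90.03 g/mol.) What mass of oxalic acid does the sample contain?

n(NaOH) per titration = 0.04203 × 0.1600 = 6.725 × 10^-3 mol
From the 1:2 ratio, n(H2C2O4) in each aliquot = 1/2 × 6.725 × 10^-3 = 3.362 × 10^-3 mol
n(H2C2O4) in the whole flask = 3.362 × 10^-3 × 500.0/50.00 = 0.03362 mol
mass of H2C2O4 = 0.03362 × 90.03 = 3.027 g

3.027 g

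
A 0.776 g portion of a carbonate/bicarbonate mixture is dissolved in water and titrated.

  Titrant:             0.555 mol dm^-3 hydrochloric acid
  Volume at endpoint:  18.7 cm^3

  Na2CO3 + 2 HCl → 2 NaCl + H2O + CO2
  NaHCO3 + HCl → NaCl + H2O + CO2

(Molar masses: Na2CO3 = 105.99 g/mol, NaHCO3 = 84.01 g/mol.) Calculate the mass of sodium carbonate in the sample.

n(HCl) = 0.0187 × 0.555 = 0.0104 mol
Let x = n(Na2CO3), y = n(NaHCO3).
Titrant: 2x + 1y = 0.0104;  mass: 105.99x + 84.01y = 0.776
Solving, x = 1.55 × 10^-3 mol, y = 7.29 × 10^-3 mol
mass of Na2CO3 = 1.55 × 10^-3 × 105.99 = 0.164 g

0.164 g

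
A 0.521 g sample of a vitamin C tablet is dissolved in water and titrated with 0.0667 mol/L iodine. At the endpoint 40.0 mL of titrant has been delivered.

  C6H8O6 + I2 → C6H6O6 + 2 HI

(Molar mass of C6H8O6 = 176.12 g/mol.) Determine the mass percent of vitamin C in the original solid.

n(I2) = 0.0400 L × 0.0667 mol/L = 2.67 × 10^-3 mol
n(C6H8O6) = 2.67 × 10^-3 mol (1:1 ratio)
mass of C6H8O6 = 2.67 × 10^-3 × 176.12 g/mol = 0.470 g
% C6H8O6 = 0.470 / 0.521 × 100 = 90.2 %

90.2 %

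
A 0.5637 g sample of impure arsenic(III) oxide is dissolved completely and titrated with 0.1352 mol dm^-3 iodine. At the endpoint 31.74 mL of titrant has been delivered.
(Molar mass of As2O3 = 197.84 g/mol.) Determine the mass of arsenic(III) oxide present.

0.4245 g

As2O3 + 2 I2 + 2 H2O → As2O5 + 4 HI
n(I2) = 0.03174 L × 0.1352 mol/L = 4.291 × 10^-3 mol
From the 1:2 ratio, n(As2O3) = 1/2 × 4.291 × 10^-3 = 2.146 × 10^-3 mol
mass of As2O3 = 2.146 × 10^-3 × 197.84 g/mol = 0.4245 g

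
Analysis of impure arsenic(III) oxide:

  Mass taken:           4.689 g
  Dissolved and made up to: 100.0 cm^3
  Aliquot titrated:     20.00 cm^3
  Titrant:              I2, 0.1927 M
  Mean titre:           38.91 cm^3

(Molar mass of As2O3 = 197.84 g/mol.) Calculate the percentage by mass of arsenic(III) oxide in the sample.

As2O3 + 2 I2 + 2 H2O → As2O5 + 4 HI
n(I2) per titration = 0.03891 × 0.1927 = 7.498 × 10^-3 mol
From the 1:2 ratio, n(As2O3) in each aliquot = 1/2 × 7.498 × 10^-3 = 3.749 × 10^-3 mol
n(As2O3) in the whole flask = 3.749 × 10^-3 × 100.0/20.00 = 0.01874 mol
mass of As2O3 = 0.01874 × 197.84 = 3.708 g
% As2O3 = 3.708 / 4.689 × 100 = 79.09 %

79.09 %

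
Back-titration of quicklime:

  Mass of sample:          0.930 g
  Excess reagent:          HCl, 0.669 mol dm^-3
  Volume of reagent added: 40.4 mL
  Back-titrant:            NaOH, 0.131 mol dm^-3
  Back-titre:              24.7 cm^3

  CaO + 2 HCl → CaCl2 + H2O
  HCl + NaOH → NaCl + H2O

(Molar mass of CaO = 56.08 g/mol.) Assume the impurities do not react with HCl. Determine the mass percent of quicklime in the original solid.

71.7 %

n(HCl) added = 0.0404 × 0.669 = 0.0270 mol
n(NaOH) used in back-titration = 0.0247 × 0.131 = 3.24 × 10^-3 mol
n(HCl) left over = 3.24 × 10^-3 mol (1:1 ratio)
n(HCl) consumed by analyte = 0.0270 − 3.24 × 10^-3 = 0.0238 mol
From the 1:2 ratio, n(CaO) = 1/2 × 0.0238 = 0.0119 mol
mass of CaO = 0.0119 × 56.08 = 0.667 g
% CaO = 0.667 / 0.930 × 100 = 71.7 %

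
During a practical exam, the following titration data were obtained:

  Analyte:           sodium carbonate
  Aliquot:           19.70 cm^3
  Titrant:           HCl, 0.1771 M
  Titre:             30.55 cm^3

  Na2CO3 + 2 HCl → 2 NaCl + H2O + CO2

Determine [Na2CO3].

n(HCl) = 0.03055 L × 0.1771 mol/L = 5.410 × 10^-3 mol
From the 1:2 mole ratio, n(Na2CO3) = 1/2 × 5.410 × 10^-3 = 2.705 × 10^-3 mol
[Na2CO3] = 2.705 × 10^-3 mol / 0.01970 L = 0.1373 mol/L

0.1373 M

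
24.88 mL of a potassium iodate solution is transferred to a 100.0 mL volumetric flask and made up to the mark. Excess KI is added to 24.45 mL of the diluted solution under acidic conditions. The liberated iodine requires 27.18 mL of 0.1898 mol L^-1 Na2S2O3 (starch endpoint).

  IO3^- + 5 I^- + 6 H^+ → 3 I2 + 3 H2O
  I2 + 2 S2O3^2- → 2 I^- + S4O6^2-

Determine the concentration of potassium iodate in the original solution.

n(S2O3^2-) = 0.02718 × 0.1898 = 5.159 × 10^-3 mol
n(I2) = n(S2O3^2-)/2 = 2.579 × 10^-3 mol
From the 1:3 ratio, n(IO3^-) in the aliquot = 1/3 × 2.579 × 10^-3 = 8.598 × 10^-4 mol
[IO3^-]_dilute = 8.598 × 10^-4 / 0.02445 = 0.03517 mol/L
[IO3^-]_original = 0.03517 × 100.0/24.88 = 0.1413 mol/L

0.1413 mol/L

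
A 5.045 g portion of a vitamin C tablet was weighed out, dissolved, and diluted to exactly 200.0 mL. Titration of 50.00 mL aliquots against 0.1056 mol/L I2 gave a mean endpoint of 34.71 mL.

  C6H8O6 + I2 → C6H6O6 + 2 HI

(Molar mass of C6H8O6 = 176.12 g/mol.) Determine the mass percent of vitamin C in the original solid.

51.18 %

n(I2) per titration = 0.03471 × 0.1056 = 3.665 × 10^-3 mol
n(C6H8O6) in each aliquot = 3.665 × 10^-3 mol (1:1 ratio)
n(C6H8O6) in the whole flask = 3.665 × 10^-3 × 200.0/50.00 = 0.01466 mol
mass of C6H8O6 = 0.01466 × 176.12 = 2.582 g
% C6H8O6 = 2.582 / 5.045 × 100 = 51.18 %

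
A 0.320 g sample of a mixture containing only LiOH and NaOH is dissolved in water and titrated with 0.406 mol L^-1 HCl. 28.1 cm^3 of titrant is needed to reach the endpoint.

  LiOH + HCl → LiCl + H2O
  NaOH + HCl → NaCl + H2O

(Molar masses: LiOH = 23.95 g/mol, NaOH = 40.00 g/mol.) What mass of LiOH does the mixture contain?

n(HCl) = 0.0281 × 0.406 = 0.0114 mol
Let x = n(LiOH), y = n(NaOH).
Titrant: 1x + 1y = 0.0114;  mass: 23.95x + 40.00y = 0.320
Solving, x = 8.49 × 10^-3 mol, y = 2.91 × 10^-3 mol
mass of LiOH = 8.49 × 10^-3 × 23.95 = 0.203 g

0.203 g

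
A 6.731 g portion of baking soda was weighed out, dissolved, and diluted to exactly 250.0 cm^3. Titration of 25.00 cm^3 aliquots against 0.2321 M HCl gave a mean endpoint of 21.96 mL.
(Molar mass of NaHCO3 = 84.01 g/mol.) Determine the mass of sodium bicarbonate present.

NaHCO3 + HCl → NaCl + H2O + CO2
n(HCl) per titration = 0.02196 × 0.2321 = 5.097 × 10^-3 mol
n(NaHCO3) in each aliquot = 5.097 × 10^-3 mol (1:1 ratio)
n(NaHCO3) in the whole flask = 5.097 × 10^-3 × 250.0/25.00 = 0.05097 mol
mass of NaHCO3 = 0.05097 × 84.01 = 4.282 g

4.282 g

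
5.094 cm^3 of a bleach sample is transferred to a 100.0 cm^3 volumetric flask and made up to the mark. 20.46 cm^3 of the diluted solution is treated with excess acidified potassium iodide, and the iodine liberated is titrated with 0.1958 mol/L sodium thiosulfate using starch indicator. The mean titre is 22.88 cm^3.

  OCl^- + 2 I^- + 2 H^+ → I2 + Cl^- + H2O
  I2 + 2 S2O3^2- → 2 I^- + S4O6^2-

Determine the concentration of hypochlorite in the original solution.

2.149 mol/L

n(S2O3^2-) = 0.02288 × 0.1958 = 4.480 × 10^-3 mol
n(I2) = n(S2O3^2-)/2 = 2.240 × 10^-3 mol
n(OCl^-) in the aliquot = 2.240 × 10^-3 mol (1:1 ratio)
[OCl^-]_dilute = 2.240 × 10^-3 / 0.02046 = 0.1095 mol/L
[OCl^-]_original = 0.1095 × 100.0/5.094 = 2.149 mol/L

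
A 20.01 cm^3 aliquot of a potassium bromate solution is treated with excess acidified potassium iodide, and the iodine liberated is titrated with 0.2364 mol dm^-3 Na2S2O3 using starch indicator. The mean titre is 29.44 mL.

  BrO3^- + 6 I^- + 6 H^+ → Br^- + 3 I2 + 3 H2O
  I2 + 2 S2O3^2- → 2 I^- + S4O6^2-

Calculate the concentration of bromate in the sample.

n(S2O3^2-) = 0.02944 × 0.2364 = 6.960 × 10^-3 mol
n(I2) = n(S2O3^2-)/2 = 3.480 × 10^-3 mol
From the 1:3 ratio, n(BrO3^-) in the aliquot = 1/3 × 3.480 × 10^-3 = 1.160 × 10^-3 mol
[BrO3^-] = 1.160 × 10^-3 / 0.02001 = 0.05797 mol/L

0.05797 mol/L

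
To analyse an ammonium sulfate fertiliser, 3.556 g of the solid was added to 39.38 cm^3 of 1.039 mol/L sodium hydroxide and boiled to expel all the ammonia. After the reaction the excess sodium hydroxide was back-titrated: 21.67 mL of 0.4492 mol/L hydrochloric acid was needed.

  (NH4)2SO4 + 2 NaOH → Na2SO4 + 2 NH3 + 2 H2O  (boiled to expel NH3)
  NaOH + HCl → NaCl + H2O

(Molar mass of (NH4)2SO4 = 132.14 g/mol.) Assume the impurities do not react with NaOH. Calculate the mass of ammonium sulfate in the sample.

n(NaOH) added = 0.03938 × 1.039 = 0.04092 mol
n(HCl) used in back-titration = 0.02167 × 0.4492 = 9.734 × 10^-3 mol
n(NaOH) left over = 9.734 × 10^-3 mol (1:1 ratio)
n(NaOH) consumed by analyte = 0.04092 − 9.734 × 10^-3 = 0.03118 mol
From the 1:2 ratio, n((NH4)2SO4) = 1/2 × 0.03118 = 0.01559 mol
mass of (NH4)2SO4 = 0.01559 × 132.14 = 2.060 g

2.060 g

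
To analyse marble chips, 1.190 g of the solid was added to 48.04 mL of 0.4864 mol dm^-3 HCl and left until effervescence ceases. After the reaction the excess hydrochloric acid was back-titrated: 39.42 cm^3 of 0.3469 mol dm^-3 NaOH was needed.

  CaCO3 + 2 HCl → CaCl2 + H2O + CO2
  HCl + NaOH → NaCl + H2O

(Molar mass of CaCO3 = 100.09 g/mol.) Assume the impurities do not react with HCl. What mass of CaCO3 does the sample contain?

n(HCl) added = 0.04804 × 0.4864 = 0.02337 mol
n(NaOH) used in back-titration = 0.03942 × 0.3469 = 0.01367 mol
n(HCl) left over = 0.01367 mol (1:1 ratio)
n(HCl) consumed by analyte = 0.02337 − 0.01367 = 9.692 × 10^-3 mol
From the 1:2 ratio, n(CaCO3) = 1/2 × 9.692 × 10^-3 = 4.846 × 10^-3 mol
mass of CaCO3 = 4.846 × 10^-3 × 100.09 = 0.4850 g

0.4850 g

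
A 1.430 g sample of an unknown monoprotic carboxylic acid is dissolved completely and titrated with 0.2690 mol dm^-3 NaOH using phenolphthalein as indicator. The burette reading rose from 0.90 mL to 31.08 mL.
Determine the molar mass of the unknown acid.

n(NaOH) = 0.03018 L × 0.2690 mol/L = 8.118 × 10^-3 mol
n(HA) = 8.118 × 10^-3 mol (1:1 ratio)
M = m / n = 1.430 g / 8.118 × 10^-3 mol = 176.1 g/mol

176.1 g/mol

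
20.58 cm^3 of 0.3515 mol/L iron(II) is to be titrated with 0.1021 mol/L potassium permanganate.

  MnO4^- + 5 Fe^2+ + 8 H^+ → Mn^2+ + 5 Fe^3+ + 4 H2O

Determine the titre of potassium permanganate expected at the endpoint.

n(Fe2+) = 0.02058 L × 0.3515 mol/L = 7.234 × 10^-3 mol
From the 1:5 stoichiometry, n(KMnO4) = 1/5 × 7.234 × 10^-3 = 1.447 × 10^-3 mol
V(KMnO4) = 1.447 × 10^-3 mol / 0.1021 mol/L = 0.01417 L = 14.17 mL

14.17 mL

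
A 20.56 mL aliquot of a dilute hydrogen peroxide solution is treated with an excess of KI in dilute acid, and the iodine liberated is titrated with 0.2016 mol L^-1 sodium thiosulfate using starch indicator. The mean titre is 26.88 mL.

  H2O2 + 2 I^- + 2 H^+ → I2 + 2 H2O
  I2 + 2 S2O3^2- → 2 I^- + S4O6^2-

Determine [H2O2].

0.1318 mol/L

n(S2O3^2-) = 0.02688 × 0.2016 = 5.419 × 10^-3 mol
n(I2) = n(S2O3^2-)/2 = 2.710 × 10^-3 mol
n(H2O2) in the aliquot = 2.710 × 10^-3 mol (1:1 ratio)
[H2O2] = 2.710 × 10^-3 / 0.02056 = 0.1318 mol/L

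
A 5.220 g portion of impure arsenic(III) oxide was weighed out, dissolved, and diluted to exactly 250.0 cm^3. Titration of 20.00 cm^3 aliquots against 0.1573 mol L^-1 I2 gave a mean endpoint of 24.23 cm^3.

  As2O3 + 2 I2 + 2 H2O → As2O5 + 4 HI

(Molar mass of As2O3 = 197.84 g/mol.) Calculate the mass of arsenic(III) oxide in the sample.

4.713 g

n(I2) per titration = 0.02423 × 0.1573 = 3.811 × 10^-3 mol
From the 1:2 ratio, n(As2O3) in each aliquot = 1/2 × 3.811 × 10^-3 = 1.906 × 10^-3 mol
n(As2O3) in the whole flask = 1.906 × 10^-3 × 250.0/20.00 = 0.02382 mol
mass of As2O3 = 0.02382 × 197.84 = 4.713 g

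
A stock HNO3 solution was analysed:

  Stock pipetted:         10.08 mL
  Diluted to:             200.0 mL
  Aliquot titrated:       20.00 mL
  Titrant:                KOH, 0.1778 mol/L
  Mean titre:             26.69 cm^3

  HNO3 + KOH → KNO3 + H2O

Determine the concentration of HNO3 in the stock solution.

n(KOH) = 0.02669 × 0.1778 = 4.745 × 10^-3 mol
n(HNO3) in the aliquot = 4.745 × 10^-3 mol (1:1 ratio)
[HNO3]_dilute = 4.745 × 10^-3 / 0.02000 = 0.2373 mol/L
Dilution factor = 200.0 / 10.08 = 19.84
[HNO3]_stock = 0.2373 × 19.84 = 4.708 mol/L

4.708 mol/L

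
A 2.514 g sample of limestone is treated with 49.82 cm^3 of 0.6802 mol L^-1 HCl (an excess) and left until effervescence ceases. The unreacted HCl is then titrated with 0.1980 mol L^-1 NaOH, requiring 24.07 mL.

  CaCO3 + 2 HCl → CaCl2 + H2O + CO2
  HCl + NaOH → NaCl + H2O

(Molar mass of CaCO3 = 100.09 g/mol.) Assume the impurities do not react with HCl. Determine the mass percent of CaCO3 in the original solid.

57.97 %

n(HCl) added = 0.04982 × 0.6802 = 0.03389 mol
n(NaOH) used in back-titration = 0.02407 × 0.1980 = 4.766 × 10^-3 mol
n(HCl) left over = 4.766 × 10^-3 mol (1:1 ratio)
n(HCl) consumed by analyte = 0.03389 − 4.766 × 10^-3 = 0.02912 mol
From the 1:2 ratio, n(CaCO3) = 1/2 × 0.02912 = 0.01456 mol
mass of CaCO3 = 0.01456 × 100.09 = 1.457 g
% CaCO3 = 1.457 / 2.514 × 100 = 57.97 %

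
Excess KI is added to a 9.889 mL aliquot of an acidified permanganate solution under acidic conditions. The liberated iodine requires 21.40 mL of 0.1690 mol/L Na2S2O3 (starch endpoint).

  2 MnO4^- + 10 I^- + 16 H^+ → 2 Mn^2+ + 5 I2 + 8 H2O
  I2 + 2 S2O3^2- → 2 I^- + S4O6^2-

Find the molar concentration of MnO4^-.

n(S2O3^2-) = 0.02140 × 0.1690 = 3.617 × 10^-3 mol
n(I2) = n(S2O3^2-)/2 = 1.808 × 10^-3 mol
From the 2:5 ratio, n(MnO4^-) in the aliquot = 2/5 × 1.808 × 10^-3 = 7.233 × 10^-4 mol
[MnO4^-] = 7.233 × 10^-4 / 0.009889 = 0.07314 mol/L

0.07314 mol/L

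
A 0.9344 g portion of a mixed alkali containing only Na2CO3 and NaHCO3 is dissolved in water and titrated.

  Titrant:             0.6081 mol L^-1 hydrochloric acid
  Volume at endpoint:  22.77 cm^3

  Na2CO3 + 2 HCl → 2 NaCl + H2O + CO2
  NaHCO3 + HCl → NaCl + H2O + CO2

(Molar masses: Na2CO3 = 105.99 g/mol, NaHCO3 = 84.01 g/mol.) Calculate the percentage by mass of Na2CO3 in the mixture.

n(HCl) = 0.02277 × 0.6081 = 0.01385 mol
Let x = n(Na2CO3), y = n(NaHCO3).
Titrant: 2x + 1y = 0.01385;  mass: 105.99x + 84.01y = 0.9344
Solving, x = 3.689 × 10^-3 mol, y = 6.468 × 10^-3 mol
mass of Na2CO3 = 3.689 × 10^-3 × 105.99 = 0.3910 g
% Na2CO3 = 0.3910 / 0.9344 × 100 = 41.85 %

41.85 %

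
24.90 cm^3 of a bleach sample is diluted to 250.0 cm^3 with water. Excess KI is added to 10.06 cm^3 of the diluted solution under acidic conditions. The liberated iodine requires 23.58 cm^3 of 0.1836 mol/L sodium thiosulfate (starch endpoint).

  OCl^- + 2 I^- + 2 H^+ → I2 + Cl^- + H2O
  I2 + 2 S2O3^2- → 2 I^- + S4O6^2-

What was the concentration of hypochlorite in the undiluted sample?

n(S2O3^2-) = 0.02358 × 0.1836 = 4.329 × 10^-3 mol
n(I2) = n(S2O3^2-)/2 = 2.165 × 10^-3 mol
n(OCl^-) in the aliquot = 2.165 × 10^-3 mol (1:1 ratio)
[OCl^-]_dilute = 2.165 × 10^-3 / 0.01006 = 0.2152 mol/L
[OCl^-]_original = 0.2152 × 250.0/24.90 = 2.160 mol/L

2.160 mol/L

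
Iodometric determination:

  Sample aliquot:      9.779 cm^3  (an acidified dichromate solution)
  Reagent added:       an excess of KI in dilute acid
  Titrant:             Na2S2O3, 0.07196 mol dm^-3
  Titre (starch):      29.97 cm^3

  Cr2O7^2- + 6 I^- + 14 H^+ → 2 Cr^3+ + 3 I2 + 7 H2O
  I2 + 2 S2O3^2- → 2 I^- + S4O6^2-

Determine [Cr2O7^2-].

0.03676 mol/L

n(S2O3^2-) = 0.02997 × 0.07196 = 2.157 × 10^-3 mol
n(I2) = n(S2O3^2-)/2 = 1.078 × 10^-3 mol
From the 1:3 ratio, n(Cr2O7^2-) in the aliquot = 1/3 × 1.078 × 10^-3 = 3.594 × 10^-4 mol
[Cr2O7^2-] = 3.594 × 10^-4 / 0.009779 = 0.03676 mol/L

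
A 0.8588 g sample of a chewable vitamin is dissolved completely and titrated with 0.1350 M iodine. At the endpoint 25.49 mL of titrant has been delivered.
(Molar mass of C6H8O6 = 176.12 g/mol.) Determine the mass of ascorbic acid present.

0.6061 g

C6H8O6 + I2 → C6H6O6 + 2 HI
n(I2) = 0.02549 L × 0.1350 mol/L = 3.441 × 10^-3 mol
n(C6H8O6) = 3.441 × 10^-3 mol (1:1 ratio)
mass of C6H8O6 = 3.441 × 10^-3 × 176.12 g/mol = 0.6061 g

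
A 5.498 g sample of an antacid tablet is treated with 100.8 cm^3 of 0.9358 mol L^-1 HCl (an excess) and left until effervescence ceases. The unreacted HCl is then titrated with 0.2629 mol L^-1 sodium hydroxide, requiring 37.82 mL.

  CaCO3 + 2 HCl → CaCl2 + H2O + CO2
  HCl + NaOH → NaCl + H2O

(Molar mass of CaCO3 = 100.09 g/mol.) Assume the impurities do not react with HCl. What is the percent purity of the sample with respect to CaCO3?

76.81 %

n(HCl) added = 0.1008 × 0.9358 = 0.09433 mol
n(NaOH) used in back-titration = 0.03782 × 0.2629 = 9.943 × 10^-3 mol
n(HCl) left over = 9.943 × 10^-3 mol (1:1 ratio)
n(HCl) consumed by analyte = 0.09433 − 9.943 × 10^-3 = 0.08439 mol
From the 1:2 ratio, n(CaCO3) = 1/2 × 0.08439 = 0.04219 mol
mass of CaCO3 = 0.04219 × 100.09 = 4.223 g
% CaCO3 = 4.223 / 5.498 × 100 = 76.81 %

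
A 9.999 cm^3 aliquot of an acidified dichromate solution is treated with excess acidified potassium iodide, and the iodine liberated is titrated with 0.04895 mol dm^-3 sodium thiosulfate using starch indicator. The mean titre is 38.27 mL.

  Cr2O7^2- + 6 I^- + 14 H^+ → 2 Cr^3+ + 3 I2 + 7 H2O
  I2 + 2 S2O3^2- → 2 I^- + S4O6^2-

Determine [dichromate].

n(S2O3^2-) = 0.03827 × 0.04895 = 1.873 × 10^-3 mol
n(I2) = n(S2O3^2-)/2 = 9.367 × 10^-4 mol
From the 1:3 ratio, n(Cr2O7^2-) in the aliquot = 1/3 × 9.367 × 10^-4 = 3.122 × 10^-4 mol
[Cr2O7^2-] = 3.122 × 10^-4 / 0.009999 = 0.03123 mol/L

0.03123 mol/L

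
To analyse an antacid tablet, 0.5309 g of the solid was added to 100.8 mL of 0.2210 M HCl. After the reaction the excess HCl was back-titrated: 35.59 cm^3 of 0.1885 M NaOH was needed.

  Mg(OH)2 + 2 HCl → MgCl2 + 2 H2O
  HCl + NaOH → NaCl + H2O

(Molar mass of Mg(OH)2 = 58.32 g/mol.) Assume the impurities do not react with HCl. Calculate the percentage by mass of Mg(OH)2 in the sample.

n(HCl) added = 0.1008 × 0.2210 = 0.02228 mol
n(NaOH) used in back-titration = 0.03559 × 0.1885 = 6.709 × 10^-3 mol
n(HCl) left over = 6.709 × 10^-3 mol (1:1 ratio)
n(HCl) consumed by analyte = 0.02228 − 6.709 × 10^-3 = 0.01557 mol
From the 1:2 ratio, n(Mg(OH)2) = 1/2 × 0.01557 = 7.784 × 10^-3 mol
mass of Mg(OH)2 = 7.784 × 10^-3 × 58.32 = 0.4540 g
% Mg(OH)2 = 0.4540 / 0.5309 × 100 = 85.51 %

85.51 %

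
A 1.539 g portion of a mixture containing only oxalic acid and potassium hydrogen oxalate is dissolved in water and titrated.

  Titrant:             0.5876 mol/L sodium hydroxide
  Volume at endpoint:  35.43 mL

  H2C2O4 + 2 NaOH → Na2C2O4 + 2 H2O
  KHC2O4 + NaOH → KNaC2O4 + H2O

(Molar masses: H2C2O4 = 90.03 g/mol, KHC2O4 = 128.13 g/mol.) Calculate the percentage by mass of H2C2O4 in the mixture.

39.71 %

n(NaOH) = 0.03543 × 0.5876 = 0.02082 mol
Let x = n(H2C2O4), y = n(KHC2O4).
Titrant: 2x + 1y = 0.02082;  mass: 90.03x + 128.13y = 1.539
Solving, x = 6.789 × 10^-3 mol, y = 7.241 × 10^-3 mol
mass of H2C2O4 = 6.789 × 10^-3 × 90.03 = 0.6112 g
% H2C2O4 = 0.6112 / 1.539 × 100 = 39.71 %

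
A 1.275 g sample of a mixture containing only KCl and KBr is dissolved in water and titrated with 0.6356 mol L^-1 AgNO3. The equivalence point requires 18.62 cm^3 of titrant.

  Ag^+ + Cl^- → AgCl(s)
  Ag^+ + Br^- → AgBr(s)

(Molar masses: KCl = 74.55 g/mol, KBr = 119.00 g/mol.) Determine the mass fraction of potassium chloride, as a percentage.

17.54 %

n(AgNO3) = 0.01862 × 0.6356 = 0.01183 mol
Let x = n(KCl), y = n(KBr).
Titrant: 1x + 1y = 0.01183;  mass: 74.55x + 119.00y = 1.275
Solving, x = 3.000 × 10^-3 mol, y = 8.835 × 10^-3 mol
mass of KCl = 3.000 × 10^-3 × 74.55 = 0.2236 g
% KCl = 0.2236 / 1.275 × 100 = 17.54 %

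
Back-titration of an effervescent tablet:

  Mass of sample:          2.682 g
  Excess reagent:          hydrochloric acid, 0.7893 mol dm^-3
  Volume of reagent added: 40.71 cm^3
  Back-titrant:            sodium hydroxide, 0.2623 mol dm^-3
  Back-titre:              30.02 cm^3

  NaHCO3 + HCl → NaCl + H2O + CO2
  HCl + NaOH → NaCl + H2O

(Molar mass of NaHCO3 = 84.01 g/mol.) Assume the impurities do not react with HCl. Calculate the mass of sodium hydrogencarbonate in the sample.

2.038 g

n(HCl) added = 0.04071 × 0.7893 = 0.03213 mol
n(NaOH) used in back-titration = 0.03002 × 0.2623 = 7.874 × 10^-3 mol
n(HCl) left over = 7.874 × 10^-3 mol (1:1 ratio)
n(HCl) consumed by analyte = 0.03213 − 7.874 × 10^-3 = 0.02426 mol
n(NaHCO3) = 0.02426 mol (1:1 ratio)
mass of NaHCO3 = 0.02426 × 84.01 = 2.038 g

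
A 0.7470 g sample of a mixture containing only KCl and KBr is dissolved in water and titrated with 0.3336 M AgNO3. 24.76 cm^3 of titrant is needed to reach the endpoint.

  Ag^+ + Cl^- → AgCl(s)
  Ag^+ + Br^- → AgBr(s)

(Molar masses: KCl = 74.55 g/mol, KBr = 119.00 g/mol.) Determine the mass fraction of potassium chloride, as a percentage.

n(AgNO3) = 0.02476 × 0.3336 = 8.260 × 10^-3 mol
Let x = n(KCl), y = n(KBr).
Titrant: 1x + 1y = 8.260 × 10^-3;  mass: 74.55x + 119.00y = 0.7470
Solving, x = 5.308 × 10^-3 mol, y = 2.952 × 10^-3 mol
mass of KCl = 5.308 × 10^-3 × 74.55 = 0.3957 g
% KCl = 0.3957 / 0.7470 × 100 = 52.97 %

52.97 %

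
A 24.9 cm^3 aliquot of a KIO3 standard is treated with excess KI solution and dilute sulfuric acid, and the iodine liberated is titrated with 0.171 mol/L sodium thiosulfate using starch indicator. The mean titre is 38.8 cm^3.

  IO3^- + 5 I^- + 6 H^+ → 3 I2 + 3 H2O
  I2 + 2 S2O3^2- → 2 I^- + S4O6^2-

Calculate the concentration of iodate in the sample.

0.0444 mol/L

n(S2O3^2-) = 0.0388 × 0.171 = 6.63 × 10^-3 mol
n(I2) = n(S2O3^2-)/2 = 3.32 × 10^-3 mol
From the 1:3 ratio, n(IO3^-) in the aliquot = 1/3 × 3.32 × 10^-3 = 1.11 × 10^-3 mol
[IO3^-] = 1.11 × 10^-3 / 0.0249 = 0.0444 mol/L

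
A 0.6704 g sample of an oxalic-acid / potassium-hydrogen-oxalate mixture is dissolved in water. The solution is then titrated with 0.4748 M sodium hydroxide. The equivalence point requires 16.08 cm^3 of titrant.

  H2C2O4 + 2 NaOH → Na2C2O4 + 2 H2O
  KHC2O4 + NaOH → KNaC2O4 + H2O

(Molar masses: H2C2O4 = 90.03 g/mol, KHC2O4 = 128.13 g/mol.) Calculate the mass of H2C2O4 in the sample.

n(NaOH) = 0.01608 × 0.4748 = 7.635 × 10^-3 mol
Let x = n(H2C2O4), y = n(KHC2O4).
Titrant: 2x + 1y = 7.635 × 10^-3;  mass: 90.03x + 128.13y = 0.6704
Solving, x = 1.852 × 10^-3 mol, y = 3.931 × 10^-3 mol
mass of H2C2O4 = 1.852 × 10^-3 × 90.03 = 0.1667 g

0.1667 g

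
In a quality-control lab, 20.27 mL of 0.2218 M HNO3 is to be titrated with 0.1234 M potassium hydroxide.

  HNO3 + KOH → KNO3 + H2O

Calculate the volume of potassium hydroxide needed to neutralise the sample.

36.43 mL

n(HNO3) = 0.02027 L × 0.2218 mol/L = 4.496 × 10^-3 mol
n(KOH) = 4.496 × 10^-3 mol (1:1 stoichiometry)
V(KOH) = 4.496 × 10^-3 mol / 0.1234 mol/L = 0.03643 L = 36.43 mL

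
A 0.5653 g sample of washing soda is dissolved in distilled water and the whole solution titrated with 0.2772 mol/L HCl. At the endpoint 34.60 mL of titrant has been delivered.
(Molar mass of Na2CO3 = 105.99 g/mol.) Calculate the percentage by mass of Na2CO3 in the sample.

89.91 %

Na2CO3 + 2 HCl → 2 NaCl + H2O + CO2
n(HCl) = 0.03460 L × 0.2772 mol/L = 9.591 × 10^-3 mol
From the 1:2 ratio, n(Na2CO3) = 1/2 × 9.591 × 10^-3 = 4.796 × 10^-3 mol
mass of Na2CO3 = 4.796 × 10^-3 × 105.99 g/mol = 0.5083 g
% Na2CO3 = 0.5083 / 0.5653 × 100 = 89.91 %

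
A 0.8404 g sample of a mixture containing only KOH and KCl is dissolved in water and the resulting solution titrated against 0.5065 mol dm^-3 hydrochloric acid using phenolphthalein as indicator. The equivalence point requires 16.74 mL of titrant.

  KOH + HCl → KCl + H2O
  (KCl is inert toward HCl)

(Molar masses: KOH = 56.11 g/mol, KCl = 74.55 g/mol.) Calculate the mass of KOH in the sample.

0.4757 g

n(HCl) = 0.01674 × 0.5065 = 8.479 × 10^-3 mol
Let x = n(KOH), y = n(KCl).
Titrant: 1x = 8.479 × 10^-3;  mass: 56.11x + 74.55y = 0.8404
Solving, x = 8.479 × 10^-3 mol, y = 4.891 × 10^-3 mol
mass of KOH = 8.479 × 10^-3 × 56.11 = 0.4757 g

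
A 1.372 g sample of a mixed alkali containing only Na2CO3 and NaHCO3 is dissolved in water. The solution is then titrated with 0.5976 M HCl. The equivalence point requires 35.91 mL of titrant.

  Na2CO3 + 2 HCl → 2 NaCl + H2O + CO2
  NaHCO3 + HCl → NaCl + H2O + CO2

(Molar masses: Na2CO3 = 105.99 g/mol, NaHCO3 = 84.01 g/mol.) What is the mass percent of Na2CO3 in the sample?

53.66 %

n(HCl) = 0.03591 × 0.5976 = 0.02146 mol
Let x = n(Na2CO3), y = n(NaHCO3).
Titrant: 2x + 1y = 0.02146;  mass: 105.99x + 84.01y = 1.372
Solving, x = 6.946 × 10^-3 mol, y = 7.569 × 10^-3 mol
mass of Na2CO3 = 6.946 × 10^-3 × 105.99 = 0.7362 g
% Na2CO3 = 0.7362 / 1.372 × 100 = 53.66 %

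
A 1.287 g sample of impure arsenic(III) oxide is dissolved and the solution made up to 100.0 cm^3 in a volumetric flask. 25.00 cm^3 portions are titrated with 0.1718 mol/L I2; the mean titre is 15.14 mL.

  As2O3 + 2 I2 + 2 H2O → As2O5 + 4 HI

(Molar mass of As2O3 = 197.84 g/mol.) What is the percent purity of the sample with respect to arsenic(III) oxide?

n(I2) per titration = 0.01514 × 0.1718 = 2.601 × 10^-3 mol
From the 1:2 ratio, n(As2O3) in each aliquot = 1/2 × 2.601 × 10^-3 = 1.301 × 10^-3 mol
n(As2O3) in the whole flask = 1.301 × 10^-3 × 100.0/25.00 = 5.202 × 10^-3 mol
mass of As2O3 = 5.202 × 10^-3 × 197.84 = 1.029 g
% As2O3 = 1.029 / 1.287 × 100 = 79.97 %

79.97 %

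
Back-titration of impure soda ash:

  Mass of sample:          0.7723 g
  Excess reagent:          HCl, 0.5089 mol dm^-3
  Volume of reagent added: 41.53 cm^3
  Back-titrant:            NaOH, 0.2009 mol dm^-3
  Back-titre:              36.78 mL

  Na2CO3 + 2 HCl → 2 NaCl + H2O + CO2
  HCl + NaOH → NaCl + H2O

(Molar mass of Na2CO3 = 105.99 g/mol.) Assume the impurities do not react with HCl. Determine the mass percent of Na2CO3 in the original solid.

n(HCl) added = 0.04153 × 0.5089 = 0.02113 mol
n(NaOH) used in back-titration = 0.03678 × 0.2009 = 7.389 × 10^-3 mol
n(HCl) left over = 7.389 × 10^-3 mol (1:1 ratio)
n(HCl) consumed by analyte = 0.02113 − 7.389 × 10^-3 = 0.01375 mol
From the 1:2 ratio, n(Na2CO3) = 1/2 × 0.01375 = 6.873 × 10^-3 mol
mass of Na2CO3 = 6.873 × 10^-3 × 105.99 = 0.7284 g
% Na2CO3 = 0.7284 / 0.7723 × 100 = 94.32 %

94.32 %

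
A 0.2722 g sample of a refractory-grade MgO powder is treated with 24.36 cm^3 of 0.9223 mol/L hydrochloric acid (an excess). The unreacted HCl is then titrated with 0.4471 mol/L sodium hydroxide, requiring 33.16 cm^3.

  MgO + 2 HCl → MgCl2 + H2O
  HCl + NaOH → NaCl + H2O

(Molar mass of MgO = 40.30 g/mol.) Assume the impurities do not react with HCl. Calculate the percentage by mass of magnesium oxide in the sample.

56.57 %

n(HCl) added = 0.02436 × 0.9223 = 0.02247 mol
n(NaOH) used in back-titration = 0.03316 × 0.4471 = 0.01483 mol
n(HCl) left over = 0.01483 mol (1:1 ratio)
n(HCl) consumed by analyte = 0.02247 − 0.01483 = 7.641 × 10^-3 mol
From the 1:2 ratio, n(MgO) = 1/2 × 7.641 × 10^-3 = 3.821 × 10^-3 mol
mass of MgO = 3.821 × 10^-3 × 40.30 = 0.1540 g
% MgO = 0.1540 / 0.2722 × 100 = 56.57 %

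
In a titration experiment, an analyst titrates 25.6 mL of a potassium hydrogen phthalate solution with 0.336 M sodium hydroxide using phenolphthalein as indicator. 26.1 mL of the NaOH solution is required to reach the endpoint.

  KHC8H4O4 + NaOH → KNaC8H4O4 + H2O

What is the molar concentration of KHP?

0.343 M

n(NaOH) = 0.0261 L × 0.336 mol/L = 8.77 × 10^-3 mol
n(KHC8H4O4) = 8.77 × 10^-3 mol (1:1 mole ratio)
[KHC8H4O4] = 8.77 × 10^-3 mol / 0.0256 L = 0.343 mol/L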